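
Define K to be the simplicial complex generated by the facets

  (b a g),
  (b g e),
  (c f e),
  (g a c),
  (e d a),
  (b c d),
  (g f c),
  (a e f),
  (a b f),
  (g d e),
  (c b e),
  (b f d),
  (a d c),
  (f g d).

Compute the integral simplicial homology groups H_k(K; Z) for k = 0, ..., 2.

Fix the vertex order a < b < c < d < e < f < g and write every simplex with vertices in increasing order. Then dim K = 2 and the simplices of K are:

  0-simplices (7): a, b, c, d, e, f, g
  1-simplices (21): ab, ac, ad, ae, af, ag, bc, bd, be, bf, bg, cd, ce, cf, cg, de, df, dg, ef, eg, fg
  2-simplices (14): abf, abg, acd, acg, ade, aef, bcd, bce, bdf, beg, cef, cfg, deg, dfg

giving chain groups C_0 ≅ Z^7, C_1 ≅ Z^21, C_2 ≅ Z^14.

∂_1: C_1 → C_0 sends each edge [p,q] (with p < q) to q − p. For instance
  ∂bd = d − b.
The resulting 7×21 matrix has rank 6, and its Smith normal form has invariant factors (1,1,1,1,1,1).

Boundary ∂_2: C_2 → C_1 maps a triangle to the signed sum of its edges. For instance
  ∂bce = ce − be + bc,
  ∂abg = bg − ag + ab.
This gives a 21×14 integer matrix of rank 13; reducing to Smith normal form yields diagonal entries (1,1,1,1,1,1,1,1,1,1,1,1,1).

From H_k ≅ ker(∂_k) / im(∂_{k+1}) we obtain:

  H_0: rank C_0 − rank ∂_1 = 7 − 6 = 1, and the invariant factors of ∂_1 are all 1, so H_0 = Z.
  H_1: rank ker ∂_1 − rank ∂_2 = (21 − 6) − 13 = 2, and the invariant factors of ∂_2 are all 1, so H_1 = Z^2.
  H_2: rank ker ∂_2 − rank ∂_3 = (14 − 13) − 0 = 1, and there is no ∂_3, so H_2 = Z.

(K is a triangulation of the torus T^2.)

H_0 ≅ Z,  H_1 ≅ Z^2,  H_2 ≅ Z.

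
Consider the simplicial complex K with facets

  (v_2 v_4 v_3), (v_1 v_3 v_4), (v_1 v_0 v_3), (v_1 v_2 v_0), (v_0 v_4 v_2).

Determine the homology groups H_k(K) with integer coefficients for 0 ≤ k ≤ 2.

H_0 = Z,  H_1 = Z,  H_2 = 0.

We work with the vertex ordering v_0 < v_1 < v_2 < v_3 < v_4. The simplices of K, each written with vertices in increasing order, are:

  0-simplices (5): [v_0], [v_1], [v_2], [v_3], [v_4]
  1-simplices (10): [v_0,v_1], [v_0,v_2], [v_0,v_3], [v_0,v_4], [v_1,v_2], [v_1,v_3], [v_1,v_4], [v_2,v_3], [v_2,v_4], [v_3,v_4]
  2-simplices (5): [v_0,v_1,v_2], [v_0,v_1,v_3], [v_0,v_2,v_4], [v_1,v_3,v_4], [v_2,v_3,v_4]

giving chain groups C_0 ≅ Z^5, C_1 ≅ Z^10, C_2 ≅ Z^5.

Boundary ∂_1: C_1 → C_0 maps an edge to its endpoints' difference, ∂[p,q] = q − p.
The resulting 5×10 matrix has rank 4, and its Smith normal form has invariant factors (1,1,1,1).

∂_2: C_2 → C_1 maps a triangle to the signed sum of its edges. For instance
  ∂[v_1,v_3,v_4] = [v_3,v_4] − [v_1,v_4] + [v_1,v_3],
  ∂[v_2,v_3,v_4] = [v_3,v_4] − [v_2,v_4] + [v_2,v_3].
This gives a 10×5 integer matrix of rank 5; reducing to Smith normal form yields diagonal entries (1,1,1,1,1).

Now H_k = ker ∂_k / im ∂_{k+1}, so:

  H_0: rank C_0 − rank ∂_1 = 5 − 4 = 1, and the invariant factors of ∂_1 are all 1, so H_0 ≅ Z.
  H_1: rank ker ∂_1 − rank ∂_2 = (10 − 4) − 5 = 1, and the invariant factors of ∂_2 are all 1, so H_1 ≅ Z.
  H_2: rank ker ∂_2 − rank ∂_3 = (5 − 5) − 0 = 0, and there is no ∂_3, so H_2 ≅ 0.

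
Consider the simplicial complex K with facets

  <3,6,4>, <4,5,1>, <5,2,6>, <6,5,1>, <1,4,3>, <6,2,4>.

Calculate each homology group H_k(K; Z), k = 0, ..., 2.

H_0 = Z,  H_1 = Z,  H_2 = 0.

Fix the vertex order 1 < 2 < 3 < 4 < 5 < 6 and write every simplex with vertices in increasing order. Then dim K = 2 and the simplices of K are:

  0-simplices (6): [1], [2], [3], [4], [5], [6]
  1-simplices (12): [1,3], [1,4], [1,5], [1,6], [2,4], [2,5], [2,6], [3,4], [3,6], [4,5], [4,6], [5,6]
  2-simplices (6): [1,3,4], [1,4,5], [1,5,6], [2,4,6], [2,5,6], [3,4,6]

Hence C_0 ≅ Z^6, C_1 ≅ Z^12, C_2 ≅ Z^6.

∂_1: C_1 → C_0 sends each edge [p,q] (with p < q) to q − p.
This gives a 6×12 integer matrix of rank 5; reducing to Smith normal form yields diagonal entries (1,1,1,1,1).

Boundary ∂_2: C_2 → C_1 sends each 2-simplex [p,q,r] to [q,r] − [p,r] + [p,q]. For instance
  ∂[1,5,6] = [5,6] − [1,6] + [1,5],
  ∂[2,4,6] = [4,6] − [2,6] + [2,4].
This gives a 12×6 integer matrix of rank 6; reducing to Smith normal form yields diagonal entries (1,1,1,1,1,1).

From H_k ≅ ker(∂_k) / im(∂_{k+1}) we obtain:

  H_0: rank C_0 − rank ∂_1 = 6 − 5 = 1, and the invariant factors of ∂_1 are all 1, so H_0 = Z.
  H_1: rank ker ∂_1 − rank ∂_2 = (12 − 5) − 6 = 1, and the invariant factors of ∂_2 are all 1, so H_1 = Z.
  H_2: rank ker ∂_2 − rank ∂_3 = (6 − 6) − 0 = 0, and there is no ∂_3, so H_2 = 0.

(K is a triangulation of the cylinder S^1 x I.)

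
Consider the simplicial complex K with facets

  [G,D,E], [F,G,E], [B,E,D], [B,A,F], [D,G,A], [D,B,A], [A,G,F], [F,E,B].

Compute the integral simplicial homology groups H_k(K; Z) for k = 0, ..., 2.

H_0 ≅ Z,  H_1 = 0,  H_2 ≅ Z.

K has 6 vertices, 12 edges, 8 triangles.
rank ∂_0 = 0, rank ∂_1 = 5 ⇒ b_0 = 6 − 0 − 5 = 1; all invariant factors of ∂_1 are 1 so no torsion. So H_0 ≅ Z.
rank ∂_1 = 5, rank ∂_2 = 7 ⇒ b_1 = 12 − 5 − 7 = 0; all invariant factors of ∂_2 are 1 so no torsion. So H_1 ≅ 0.
rank ∂_2 = 7, rank ∂_3 = 0 ⇒ b_2 = 8 − 7 − 0 = 1. So H_2 ≅ Z.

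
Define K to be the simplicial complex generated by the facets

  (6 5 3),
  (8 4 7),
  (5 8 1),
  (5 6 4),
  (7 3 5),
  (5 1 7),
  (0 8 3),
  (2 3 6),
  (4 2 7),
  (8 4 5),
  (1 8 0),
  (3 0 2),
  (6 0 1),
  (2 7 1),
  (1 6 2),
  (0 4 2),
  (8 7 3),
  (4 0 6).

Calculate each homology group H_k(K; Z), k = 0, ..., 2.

H_0 = Z,  H_1 = Z × Z/2,  H_2 = 0.

We work with the vertex ordering 0 < 1 < 2 < 3 < 4 < 5 < 6 < 7 < 8. The simplices of K, each written with vertices in increasing order, are:

  0-simplices (9): [0], [1], [2], [3], [4], [5], [6], [7], [8]
  1-simplices (27): (27 of them)
  2-simplices (18): [0,1,6], [0,1,8], [0,2,3], [0,2,4], [0,3,8], [0,4,6], [1,2,6], [1,2,7], [1,5,7], [1,5,8], [2,3,6], [2,4,7], [3,5,6], [3,5,7], [3,7,8], [4,5,6], [4,5,8], [4,7,8]

giving chain groups C_0 ≅ Z^9, C_1 ≅ Z^27, C_2 ≅ Z^18.

The boundary map ∂_1: C_1 → C_0 is given by ∂[p,q] = [q] − [p].
As a 9×27 matrix over Z this has rank 8, with invariant factors (1,1,1,1,1,1,1,1).

Boundary ∂_2: C_2 → C_1 acts by ∂[p,q,r] = [q,r] − [p,r] + [p,q]. For instance
  ∂[0,2,3] = [2,3] − [0,3] + [0,2],
  ∂[0,2,4] = [2,4] − [0,4] + [0,2].
This gives a 27×18 integer matrix of rank 18; reducing to Smith normal form yields diagonal entries (1,1,1,1,1,1,1,1,1,1,1,1,1,1,1,1,1,2).

From H_k ≅ ker(∂_k) / im(∂_{k+1}) we obtain:

  H_0: rank C_0 − rank ∂_1 = 9 − 8 = 1, and the invariant factors of ∂_1 are all 1, so H_0 ≅ Z.
  H_1: rank ker ∂_1 − rank ∂_2 = (27 − 8) − 18 = 1, and ∂_2 has invariant factor 2 > 1, so H_1 ≅ Z × Z/2.
  H_2: rank ker ∂_2 − rank ∂_3 = (18 − 18) − 0 = 0, and there is no ∂_3, so H_2 ≅ 0.

As a check, the Euler characteristic is 9 − 27 + 18 = 0, which agrees with 1 − 1 + 0 = 0.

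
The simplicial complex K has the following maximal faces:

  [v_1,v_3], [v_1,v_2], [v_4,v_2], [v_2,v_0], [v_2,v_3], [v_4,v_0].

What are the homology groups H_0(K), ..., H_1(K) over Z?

We work with the vertex ordering v_0 < v_1 < v_2 < v_3 < v_4. The simplices of K, each written with vertices in increasing order, are:

  0-simplices (5): [v_0], [v_1], [v_2], [v_3], [v_4]
  1-simplices (6): [v_0,v_2], [v_0,v_4], [v_1,v_2], [v_1,v_3], [v_2,v_3], [v_2,v_4]

so the chain groups are C_0 ≅ Z^5, C_1 ≅ Z^6.

∂_1: C_1 → C_0 maps an edge to its endpoints' difference, ∂[p,q] = q − p.
The 5×6 boundary matrix has rank 4 and Smith normal form diag(1,1,1,1).

Reading off H_k = ker ∂_k / im ∂_{k+1}:

  H_0: rank C_0 − rank ∂_1 = 5 − 4 = 1, and the invariant factors of ∂_1 are all 1, so H_0 = Z.
  H_1: rank ker ∂_1 − rank ∂_2 = (6 − 4) − 0 = 2, and there is no ∂_2, so H_1 = Z^2.

(K is a triangulation of a wedge of 2 circles.)

H_0 = Z,  H_1 = Z^2.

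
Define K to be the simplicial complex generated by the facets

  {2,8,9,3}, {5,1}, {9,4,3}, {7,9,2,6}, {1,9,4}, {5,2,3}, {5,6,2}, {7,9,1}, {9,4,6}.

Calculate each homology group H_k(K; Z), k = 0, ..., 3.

H_0 ≅ Z,  H_1 ≅ Z,  H_2 = 0,  H_3 = 0.

We work with the vertex ordering 1 < 2 < 3 < 4 < 5 < 6 < 7 < 8 < 9. The simplices of K, each written with vertices in increasing order, are:

  0-simplices (9): [1], [2], [3], [4], [5], [6], [7], [8], [9]
  1-simplices (21): [1,4], [1,5], [1,7], [1,9], [2,3], [2,5], [2,6], [2,7], [2,8], [2,9], [3,4], [3,5], [3,8], [3,9], [4,6], [4,9], [5,6], [6,7], [6,9], [7,9], [8,9]
  2-simplices (14): [1,4,9], [1,7,9], [2,3,5], [2,3,8], [2,3,9], [2,5,6], [2,6,7], [2,6,9], [2,7,9], [2,8,9], [3,4,9], [3,8,9], [4,6,9], [6,7,9]
  3-simplices (2): [2,3,8,9], [2,6,7,9]

giving chain groups C_0 ≅ Z^9, C_1 ≅ Z^21, C_2 ≅ Z^14, C_3 ≅ Z^2.

The boundary map ∂_1: C_1 → C_0 sends each edge [p,q] (with p < q) to q − p. For instance
  ∂[2,8] = [8] − [2].
As a 9×21 matrix over Z this has rank 8, with invariant factors (1,1,1,1,1,1,1,1).

∂_2: C_2 → C_1 maps a triangle to the signed sum of its edges. For instance
  ∂[2,3,8] = [3,8] − [2,8] + [2,3],
  ∂[2,3,5] = [3,5] − [2,5] + [2,3].
The 21×14 boundary matrix has rank 12 and Smith normal form diag(1,1,1,1,1,1,1,1,1,1,1,1).

The boundary map ∂_3: C_3 → C_2 sends each 3-simplex σ to the alternating sum Σ_i (−1)^i (σ with its i-th vertex removed). For instance
  ∂[2,3,8,9] = [3,8,9] − [2,8,9] + [2,3,9] − [2,3,8],
  ∂[2,6,7,9] = [6,7,9] − [2,7,9] + [2,6,9] − [2,6,7].
This gives a 14×2 integer matrix of rank 2; reducing to Smith normal form yields diagonal entries (1,1).

Reading off H_k = ker ∂_k / im ∂_{k+1}:

  H_0: rank C_0 − rank ∂_1 = 9 − 8 = 1, and the invariant factors of ∂_1 are all 1, so H_0 ≅ Z.
  H_1: rank ker ∂_1 − rank ∂_2 = (21 − 8) − 12 = 1, and the invariant factors of ∂_2 are all 1, so H_1 ≅ Z.
  H_2: rank ker ∂_2 − rank ∂_3 = (14 − 12) − 2 = 0, and the invariant factors of ∂_3 are all 1, so H_2 ≅ 0.
  H_3: rank ker ∂_3 − rank ∂_4 = (2 − 2) − 0 = 0, and there is no ∂_4, so H_3 ≅ 0.

As a check, the Euler characteristic is 9 − 21 + 14 − 2 = 0, which agrees with 1 − 1 + 0 − 0 = 0.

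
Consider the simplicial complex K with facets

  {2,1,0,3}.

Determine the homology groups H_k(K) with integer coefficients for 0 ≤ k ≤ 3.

K has 4 vertices, 6 edges, 4 triangles, 1 3-simplex.
rank ∂_0 = 0, rank ∂_1 = 3 ⇒ b_0 = 4 − 0 − 3 = 1; all invariant factors of ∂_1 are 1 so no torsion. So H_0 ≅ Z.
rank ∂_1 = 3, rank ∂_2 = 3 ⇒ b_1 = 6 − 3 − 3 = 0; all invariant factors of ∂_2 are 1 so no torsion. So H_1 ≅ 0.
rank ∂_2 = 3, rank ∂_3 = 1 ⇒ b_2 = 4 − 3 − 1 = 0; all invariant factors of ∂_3 are 1 so no torsion. So H_2 ≅ 0.
rank ∂_3 = 1, rank ∂_4 = 0 ⇒ b_3 = 1 − 1 − 0 = 0. So H_3 ≅ 0.

H_0 ≅ Z,  H_1 = 0,  H_2 = 0,  H_3 = 0.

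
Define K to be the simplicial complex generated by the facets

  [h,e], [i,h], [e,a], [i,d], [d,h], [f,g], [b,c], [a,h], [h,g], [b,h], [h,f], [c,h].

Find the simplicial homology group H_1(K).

We work with the vertex ordering a < b < c < d < e < f < g < h < i. The simplices of K, each written with vertices in increasing order, are:

  0-simplices (9): a, b, c, d, e, f, g, h, i
  1-simplices (12): ae, ah, bc, bh, ch, dh, di, eh, fg, fh, gh, hi

Hence C_0 ≅ Z^9, C_1 ≅ Z^12.

Boundary ∂_1: C_1 → C_0 maps an edge to its endpoints' difference, ∂[p,q] = q − p. For instance
  ∂bc = c − b.
The resulting 9×12 matrix has rank 8, and its Smith normal form has invariant factors (1,1,1,1,1,1,1,1).

Now H_k = ker ∂_k / im ∂_{k+1}, so:

  H_1: rank ker ∂_1 − rank ∂_2 = (12 − 8) − 0 = 4, and there is no ∂_2, so H_1 = Z^4.

(K is a triangulation of a wedge of 4 circles.)

H_1 ≅ Z^4.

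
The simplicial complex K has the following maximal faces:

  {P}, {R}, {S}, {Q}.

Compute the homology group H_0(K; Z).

Order the vertices as P < Q < R < S. Listing each simplex with vertices in this order, K has dimension 0 with simplices:

  0-simplices (4): P, Q, R, S

giving chain groups C_0 ≅ Z^4.

Reading off H_k = ker ∂_k / im ∂_{k+1}:

  H_0: rank C_0 − rank ∂_1 = 4 − 0 = 4, and there is no ∂_1, so H_0 = Z^4.

H_0 = Z^4.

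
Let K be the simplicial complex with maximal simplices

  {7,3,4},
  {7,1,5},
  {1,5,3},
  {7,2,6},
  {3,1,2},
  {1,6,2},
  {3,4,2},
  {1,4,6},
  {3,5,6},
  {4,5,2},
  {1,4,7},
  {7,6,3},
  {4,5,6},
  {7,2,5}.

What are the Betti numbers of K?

Order the vertices as 1 < 2 < 3 < 4 < 5 < 6 < 7. Listing each simplex with vertices in this order, K has dimension 2 with simplices:

  0-simplices (7): [1], [2], [3], [4], [5], [6], [7]
  1-simplices (21): [1,2], [1,3], [1,4], [1,5], [1,6], [1,7], [2,3], [2,4], [2,5], [2,6], [2,7], [3,4], [3,5], [3,6], [3,7], [4,5], [4,6], [4,7], [5,6], [5,7], [6,7]
  2-simplices (14): [1,2,3], [1,2,6], [1,3,5], [1,4,6], [1,4,7], [1,5,7], [2,3,4], [2,4,5], [2,5,7], [2,6,7], [3,4,7], [3,5,6], [3,6,7], [4,5,6]

Hence C_0 ≅ Z^7, C_1 ≅ Z^21, C_2 ≅ Z^14.

The boundary map ∂_1: C_1 → C_0 is given by ∂[p,q] = [q] − [p]. For instance
  ∂[4,6] = [6] − [4].
The resulting 7×21 matrix has rank 6, and its Smith normal form has invariant factors (1,1,1,1,1,1).

The boundary map ∂_2: C_2 → C_1 maps a triangle to the signed sum of its edges. For instance
  ∂[4,5,6] = [5,6] − [4,6] + [4,5],
  ∂[1,2,6] = [2,6] − [1,6] + [1,2].
The 21×14 boundary matrix has rank 13 and Smith normal form diag(1,1,1,1,1,1,1,1,1,1,1,1,1).

From H_k ≅ ker(∂_k) / im(∂_{k+1}) we obtain:

  H_0: rank C_0 − rank ∂_1 = 7 − 6 = 1, and the invariant factors of ∂_1 are all 1, so H_0 ≅ Z.
  H_1: rank ker ∂_1 − rank ∂_2 = (21 − 6) − 13 = 2, and the invariant factors of ∂_2 are all 1, so H_1 ≅ Z^2.
  H_2: rank ker ∂_2 − rank ∂_3 = (14 − 13) − 0 = 1, and there is no ∂_3, so H_2 ≅ Z.

As a check, the Euler characteristic is 7 − 21 + 14 = 0, which agrees with 1 − 2 + 1 = 0.

Hence the Betti numbers are b_0 = 1, b_1 = 2, b_2 = 1.

b_0 = 1, b_1 = 2, b_2 = 1.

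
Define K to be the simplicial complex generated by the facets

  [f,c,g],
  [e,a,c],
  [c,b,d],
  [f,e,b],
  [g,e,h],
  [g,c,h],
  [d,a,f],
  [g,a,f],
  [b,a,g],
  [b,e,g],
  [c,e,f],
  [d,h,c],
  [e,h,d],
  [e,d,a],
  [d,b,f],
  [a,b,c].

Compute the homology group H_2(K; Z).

Take the total order a < b < c < d < e < f < g < h on the vertex set. Then K (dimension 2) consists of the simplices:

  0-simplices (8): a, b, c, d, e, f, g, h
  1-simplices (24): ab, ac, ad, ae, af, ag, bc, bd, be, bf, bg, cd, ce, cf, cg, ch, de, df, dh, ef, eg, eh, fg, gh
  2-simplices (16): abc, abg, ace, ade, adf, afg, bcd, bdf, bef, beg, cdh, cef, cfg, cgh, deh, egh

giving chain groups C_0 ≅ Z^8, C_1 ≅ Z^24, C_2 ≅ Z^16.

∂_1: C_1 → C_0 is given by ∂[p,q] = [q] − [p].
This gives a 8×24 integer matrix of rank 7; reducing to Smith normal form yields diagonal entries (1,1,1,1,1,1,1).

Boundary ∂_2: C_2 → C_1 acts by ∂[p,q,r] = [q,r] − [p,r] + [p,q]. For instance
  ∂cdh = dh − ch + cd,
  ∂cef = ef − cf + ce.
As a 24×16 matrix over Z this has rank 15, with invariant factors (1,1,1,1,1,1,1,1,1,1,1,1,1,1,1).

From H_k ≅ ker(∂_k) / im(∂_{k+1}) we obtain:

  H_2: rank ker ∂_2 − rank ∂_3 = (16 − 15) − 0 = 1, and there is no ∂_3, so H_2 = Z.

(K is a triangulation of the torus T^2.)

H_2 ≅ Z.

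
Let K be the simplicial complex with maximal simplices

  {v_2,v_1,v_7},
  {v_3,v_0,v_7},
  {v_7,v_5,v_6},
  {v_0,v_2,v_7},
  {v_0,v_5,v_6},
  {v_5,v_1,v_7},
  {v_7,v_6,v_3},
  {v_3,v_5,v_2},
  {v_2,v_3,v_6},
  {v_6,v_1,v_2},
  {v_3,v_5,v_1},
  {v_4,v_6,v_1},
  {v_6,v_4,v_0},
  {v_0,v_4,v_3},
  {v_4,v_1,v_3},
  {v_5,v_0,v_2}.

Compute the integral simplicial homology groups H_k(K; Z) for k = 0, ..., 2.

Order the vertices as v_0 < v_1 < v_2 < v_3 < v_4 < v_5 < v_6 < v_7. Listing each simplex with vertices in this order, K has dimension 2 with simplices:

  0-simplices (8): [v_0], [v_1], [v_2], [v_3], [v_4], [v_5], [v_6], [v_7]
  1-simplices (24): (24 of them)
  2-simplices (16): (16 of them)

so the chain groups are C_0 ≅ Z^8, C_1 ≅ Z^24, C_2 ≅ Z^16.

∂_1: C_1 → C_0 sends each edge [p,q] (with p < q) to q − p. For instance
  ∂[v_2,v_3] = [v_3] − [v_2].
This gives a 8×24 integer matrix of rank 7; reducing to Smith normal form yields diagonal entries (1,1,1,1,1,1,1).

∂_2: C_2 → C_1 maps a triangle to the signed sum of its edges. For instance
  ∂[v_0,v_2,v_5] = [v_2,v_5] − [v_0,v_5] + [v_0,v_2],
  ∂[v_2,v_3,v_5] = [v_3,v_5] − [v_2,v_5] + [v_2,v_3].
As a 24×16 matrix over Z this has rank 15, with invariant factors (1,1,1,1,1,1,1,1,1,1,1,1,1,1,1).

Reading off H_k = ker ∂_k / im ∂_{k+1}:

  H_0: rank C_0 − rank ∂_1 = 8 − 7 = 1, and the invariant factors of ∂_1 are all 1, so H_0 ≅ Z.
  H_1: rank ker ∂_1 − rank ∂_2 = (24 − 7) − 15 = 2, and the invariant factors of ∂_2 are all 1, so H_1 ≅ Z^2.
  H_2: rank ker ∂_2 − rank ∂_3 = (16 − 15) − 0 = 1, and there is no ∂_3, so H_2 ≅ Z.

As a check, the Euler characteristic is 8 − 24 + 16 = 0, which agrees with 1 − 2 + 1 = 0.
(K is a triangulation of the torus T^2.)

H_0 ≅ Z,  H_1 ≅ Z^2,  H_2 ≅ Z.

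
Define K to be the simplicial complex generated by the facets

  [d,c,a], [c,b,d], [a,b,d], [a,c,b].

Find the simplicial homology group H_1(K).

H_1 = 0.

Fix the vertex order a < b < c < d and write every simplex with vertices in increasing order. Then dim K = 2 and the simplices of K are:

  0-simplices (4): a, b, c, d
  1-simplices (6): ab, ac, ad, bc, bd, cd
  2-simplices (4): abc, abd, acd, bcd

Hence C_0 ≅ Z^4, C_1 ≅ Z^6, C_2 ≅ Z^4.

The boundary map ∂_1: C_1 → C_0 is given by ∂[p,q] = [q] − [p]. For instance
  ∂bd = d − b.
As a 4×6 matrix over Z this has rank 3, with invariant factors (1,1,1).

∂_2: C_2 → C_1 acts by ∂[p,q,r] = [q,r] − [p,r] + [p,q]. For instance
  ∂bcd = cd − bd + bc,
  ∂abd = bd − ad + ab.
As a 6×4 matrix over Z this has rank 3, with invariant factors (1,1,1).

Computing H_k = (kernel of ∂_k) / (image of ∂_{k+1}):

  H_1: rank ker ∂_1 − rank ∂_2 = (6 − 3) − 3 = 0, and the invariant factors of ∂_2 are all 1, so H_1 = 0.

(K is a triangulation of the 2-sphere S^2.)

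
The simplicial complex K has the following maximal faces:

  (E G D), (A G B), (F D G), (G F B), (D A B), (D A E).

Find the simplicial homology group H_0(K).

K has 6 vertices, 12 edges, 6 triangles.
rank ∂_0 = 0, rank ∂_1 = 5 ⇒ b_0 = 6 − 0 − 5 = 1; all invariant factors of ∂_1 are 1 so no torsion. So H_0 = Z.

H_0 ≅ Z.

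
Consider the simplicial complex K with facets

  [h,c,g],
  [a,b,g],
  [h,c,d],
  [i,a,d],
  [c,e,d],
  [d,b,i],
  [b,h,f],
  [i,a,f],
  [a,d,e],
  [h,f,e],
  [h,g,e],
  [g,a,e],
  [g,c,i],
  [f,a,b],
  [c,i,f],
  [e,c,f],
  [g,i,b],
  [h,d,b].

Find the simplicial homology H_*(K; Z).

H_0 ≅ Z,  H_1 ≅ Z ⊕ Z/2,  H_2 = 0.

Order the vertices as a < b < c < d < e < f < g < h < i. Listing each simplex with vertices in this order, K has dimension 2 with simplices:

  0-simplices (9): a, b, c, d, e, f, g, h, i
  1-simplices (27): ab, ad, ae, af, ag, ai, bd, bf, bg, bh, bi, cd, ce, cf, cg, ch, ci, de, dh, di, ef, eg, eh, fh, fi, gh, gi
  2-simplices (18): abf, abg, ade, adi, aeg, afi, bdh, bdi, bfh, bgi, cde, cdh, cef, cfi, cgh, cgi, efh, egh

giving chain groups C_0 ≅ Z^9, C_1 ≅ Z^27, C_2 ≅ Z^18.

Boundary ∂_1: C_1 → C_0 sends each edge [p,q] (with p < q) to q − p.
As a 9×27 matrix over Z this has rank 8, with invariant factors (1,1,1,1,1,1,1,1).

The boundary map ∂_2: C_2 → C_1 sends each 2-simplex [p,q,r] to [q,r] − [p,r] + [p,q]. For instance
  ∂adi = di − ai + ad,
  ∂afi = fi − ai + af.
This gives a 27×18 integer matrix of rank 18; reducing to Smith normal form yields diagonal entries (1,1,1,1,1,1,1,1,1,1,1,1,1,1,1,1,1,2).

From H_k ≅ ker(∂_k) / im(∂_{k+1}) we obtain:

  H_0: rank C_0 − rank ∂_1 = 9 − 8 = 1, and the invariant factors of ∂_1 are all 1, so H_0 ≅ Z.
  H_1: rank ker ∂_1 − rank ∂_2 = (27 − 8) − 18 = 1, and ∂_2 has invariant factor 2 > 1, so H_1 ≅ Z ⊕ Z/2.
  H_2: rank ker ∂_2 − rank ∂_3 = (18 − 18) − 0 = 0, and there is no ∂_3, so H_2 ≅ 0.

As a check, the Euler characteristic is 9 − 27 + 18 = 0, which agrees with 1 − 1 + 0 = 0.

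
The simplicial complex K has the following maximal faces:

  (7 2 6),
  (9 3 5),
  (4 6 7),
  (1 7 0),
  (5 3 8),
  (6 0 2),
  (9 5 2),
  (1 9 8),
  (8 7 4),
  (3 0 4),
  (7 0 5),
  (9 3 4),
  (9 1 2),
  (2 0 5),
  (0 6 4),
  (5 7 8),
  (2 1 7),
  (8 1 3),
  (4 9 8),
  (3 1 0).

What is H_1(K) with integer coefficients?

We work with the vertex ordering 0 < 1 < 2 < 3 < 4 < 5 < 6 < 7 < 8 < 9. The simplices of K, each written with vertices in increasing order, are:

  0-simplices (10): [0], [1], [2], [3], [4], [5], [6], [7], [8], [9]
  1-simplices (30): (30 of them)
  2-simplices (20): (20 of them)

Hence C_0 ≅ Z^10, C_1 ≅ Z^30, C_2 ≅ Z^20.

The boundary map ∂_1: C_1 → C_0 is given by ∂[p,q] = [q] − [p]. For instance
  ∂[3,9] = [9] − [3].
This gives a 10×30 integer matrix of rank 9; reducing to Smith normal form yields diagonal entries (1,1,1,1,1,1,1,1,1).

∂_2: C_2 → C_1 maps a triangle to the signed sum of its edges. For instance
  ∂[1,3,8] = [3,8] − [1,8] + [1,3],
  ∂[4,7,8] = [7,8] − [4,8] + [4,7].
The 30×20 boundary matrix has rank 20 and Smith normal form diag(1,1,1,1,1,1,1,1,1,1,1,1,1,1,1,1,1,1,1,2).

Reading off H_k = ker ∂_k / im ∂_{k+1}:

  H_1: rank ker ∂_1 − rank ∂_2 = (30 − 9) − 20 = 1, and ∂_2 has invariant factor 2 > 1, so H_1 ≅ Z ⊕ Z/2Z.

H_1 = Z ⊕ Z/2Z.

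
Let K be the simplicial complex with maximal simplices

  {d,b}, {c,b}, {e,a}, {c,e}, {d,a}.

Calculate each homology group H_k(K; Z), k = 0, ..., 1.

H_0 ≅ Z,  H_1 ≅ Z.

K has 5 vertices, 5 edges.
rank ∂_0 = 0, rank ∂_1 = 4 ⇒ b_0 = 5 − 0 − 4 = 1; all invariant factors of ∂_1 are 1 so no torsion. So H_0 ≅ Z.
rank ∂_1 = 4, rank ∂_2 = 0 ⇒ b_1 = 5 − 4 − 0 = 1. So H_1 ≅ Z.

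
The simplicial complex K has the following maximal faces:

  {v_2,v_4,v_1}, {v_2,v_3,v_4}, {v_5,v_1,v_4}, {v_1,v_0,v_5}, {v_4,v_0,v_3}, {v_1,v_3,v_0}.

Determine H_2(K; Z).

H_2 = 0.

Order the vertices as v_0 < v_1 < v_2 < v_3 < v_4 < v_5. Listing each simplex with vertices in this order, K has dimension 2 with simplices:

  0-simplices (6): [v_0], [v_1], [v_2], [v_3], [v_4], [v_5]
  1-simplices (12): [v_0,v_1], [v_0,v_3], [v_0,v_4], [v_0,v_5], [v_1,v_2], [v_1,v_3], [v_1,v_4], [v_1,v_5], [v_2,v_3], [v_2,v_4], [v_3,v_4], [v_4,v_5]
  2-simplices (6): [v_0,v_1,v_3], [v_0,v_1,v_5], [v_0,v_3,v_4], [v_1,v_2,v_4], [v_1,v_4,v_5], [v_2,v_3,v_4]

Hence C_0 ≅ Z^6, C_1 ≅ Z^12, C_2 ≅ Z^6.

Boundary ∂_1: C_1 → C_0 maps an edge to its endpoints' difference, ∂[p,q] = q − p.
As a 6×12 matrix over Z this has rank 5, with invariant factors (1,1,1,1,1).

The boundary map ∂_2: C_2 → C_1 acts by ∂[p,q,r] = [q,r] − [p,r] + [p,q]. For instance
  ∂[v_0,v_1,v_5] = [v_1,v_5] − [v_0,v_5] + [v_0,v_1],
  ∂[v_0,v_1,v_3] = [v_1,v_3] − [v_0,v_3] + [v_0,v_1].
The resulting 12×6 matrix has rank 6, and its Smith normal form has invariant factors (1,1,1,1,1,1).

Reading off H_k = ker ∂_k / im ∂_{k+1}:

  H_2: rank ker ∂_2 − rank ∂_3 = (6 − 6) − 0 = 0, and there is no ∂_3, so H_2 ≅ 0.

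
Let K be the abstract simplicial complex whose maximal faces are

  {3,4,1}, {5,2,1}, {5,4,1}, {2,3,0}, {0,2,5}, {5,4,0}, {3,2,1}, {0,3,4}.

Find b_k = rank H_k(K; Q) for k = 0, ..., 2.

b_0 = 1, b_1 = 0, b_2 = 1.

K has 6 vertices, 12 edges, 8 triangles.
rank ∂_0 = 0, rank ∂_1 = 5 ⇒ b_0 = 6 − 0 − 5 = 1; all invariant factors of ∂_1 are 1 so no torsion. So H_0 ≅ Z.
rank ∂_1 = 5, rank ∂_2 = 7 ⇒ b_1 = 12 − 5 − 7 = 0; all invariant factors of ∂_2 are 1 so no torsion. So H_1 ≅ 0.
rank ∂_2 = 7, rank ∂_3 = 0 ⇒ b_2 = 8 − 7 − 0 = 1. So H_2 ≅ Z.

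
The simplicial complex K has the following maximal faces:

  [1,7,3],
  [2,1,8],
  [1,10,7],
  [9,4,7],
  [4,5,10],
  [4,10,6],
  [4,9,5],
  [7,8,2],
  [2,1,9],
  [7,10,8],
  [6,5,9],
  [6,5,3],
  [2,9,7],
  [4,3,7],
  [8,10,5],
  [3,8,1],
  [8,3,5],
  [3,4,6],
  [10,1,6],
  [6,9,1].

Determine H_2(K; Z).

H_2 = 0.

Order the vertices as 1 < 2 < 3 < 4 < 5 < 6 < 7 < 8 < 9 < 10. Listing each simplex with vertices in this order, K has dimension 2 with simplices:

  0-simplices (10): [1], [2], [3], [4], [5], [6], [7], [8], [9], [10]
  1-simplices (30): (30 of them)
  2-simplices (20): (20 of them)

giving chain groups C_0 ≅ Z^10, C_1 ≅ Z^30, C_2 ≅ Z^20.

∂_1: C_1 → C_0 is given by ∂[p,q] = [q] − [p]. For instance
  ∂[3,5] = [5] − [3].
As a 10×30 matrix over Z this has rank 9, with invariant factors (1,1,1,1,1,1,1,1,1).

∂_2: C_2 → C_1 sends each 2-simplex [p,q,r] to [q,r] − [p,r] + [p,q]. For instance
  ∂[7,8,10] = [8,10] − [7,10] + [7,8],
  ∂[4,7,9] = [7,9] − [4,9] + [4,7].
As a 30×20 matrix over Z this has rank 20, with invariant factors (1,1,1,1,1,1,1,1,1,1,1,1,1,1,1,1,1,1,1,2).

Now H_k = ker ∂_k / im ∂_{k+1}, so:

  H_2: rank ker ∂_2 − rank ∂_3 = (20 − 20) − 0 = 0, and there is no ∂_3, so H_2 = 0.

(K is a triangulation of the Klein bottle.)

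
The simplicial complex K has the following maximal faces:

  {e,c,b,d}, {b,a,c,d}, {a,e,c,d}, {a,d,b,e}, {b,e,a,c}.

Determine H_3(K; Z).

H_3 = Z.

Fix the vertex order a < b < c < d < e and write every simplex with vertices in increasing order. Then dim K = 3 and the simplices of K are:

  0-simplices (5): a, b, c, d, e
  1-simplices (10): ab, ac, ad, ae, bc, bd, be, cd, ce, de
  2-simplices (10): abc, abd, abe, acd, ace, ade, bcd, bce, bde, cde
  3-simplices (5): abcd, abce, abde, acde, bcde

so the chain groups are C_0 ≅ Z^5, C_1 ≅ Z^10, C_2 ≅ Z^10, C_3 ≅ Z^5.

Boundary ∂_1: C_1 → C_0 sends each edge [p,q] (with p < q) to q − p. For instance
  ∂cd = d − c.
The resulting 5×10 matrix has rank 4, and its Smith normal form has invariant factors (1,1,1,1).

The boundary map ∂_2: C_2 → C_1 maps a triangle to the signed sum of its edges. For instance
  ∂abd = bd − ad + ab,
  ∂abc = bc − ac + ab.
The resulting 10×10 matrix has rank 6, and its Smith normal form has invariant factors (1,1,1,1,1,1).

The boundary map ∂_3: C_3 → C_2 sends each 3-simplex σ to the alternating sum Σ_i (−1)^i (σ with its i-th vertex removed). For instance
  ∂abcd = bcd − acd + abd − abc,
  ∂abce = bce − ace + abe − abc.
The 10×5 boundary matrix has rank 4 and Smith normal form diag(1,1,1,1).

From H_k ≅ ker(∂_k) / im(∂_{k+1}) we obtain:

  H_3: rank ker ∂_3 − rank ∂_4 = (5 − 4) − 0 = 1, and there is no ∂_4, so H_3 ≅ Z.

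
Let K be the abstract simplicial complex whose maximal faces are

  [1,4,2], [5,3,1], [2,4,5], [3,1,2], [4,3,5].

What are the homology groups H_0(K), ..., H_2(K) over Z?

H_0 ≅ Z,  H_1 ≅ Z,  H_2 = 0.

Fix the vertex order 1 < 2 < 3 < 4 < 5 and write every simplex with vertices in increasing order. Then dim K = 2 and the simplices of K are:

  0-simplices (5): [1], [2], [3], [4], [5]
  1-simplices (10): [1,2], [1,3], [1,4], [1,5], [2,3], [2,4], [2,5], [3,4], [3,5], [4,5]
  2-simplices (5): [1,2,3], [1,2,4], [1,3,5], [2,4,5], [3,4,5]

Hence C_0 ≅ Z^5, C_1 ≅ Z^10, C_2 ≅ Z^5.

Boundary ∂_1: C_1 → C_0 sends each edge [p,q] (with p < q) to q − p.
The resulting 5×10 matrix has rank 4, and its Smith normal form has invariant factors (1,1,1,1).

∂_2: C_2 → C_1 maps a triangle to the signed sum of its edges. For instance
  ∂[1,2,3] = [2,3] − [1,3] + [1,2],
  ∂[2,4,5] = [4,5] − [2,5] + [2,4].
The 10×5 boundary matrix has rank 5 and Smith normal form diag(1,1,1,1,1).

Reading off H_k = ker ∂_k / im ∂_{k+1}:

  H_0: rank C_0 − rank ∂_1 = 5 − 4 = 1, and the invariant factors of ∂_1 are all 1, so H_0 ≅ Z.
  H_1: rank ker ∂_1 − rank ∂_2 = (10 − 4) − 5 = 1, and the invariant factors of ∂_2 are all 1, so H_1 ≅ Z.
  H_2: rank ker ∂_2 − rank ∂_3 = (5 − 5) − 0 = 0, and there is no ∂_3, so H_2 ≅ 0.

(K is a triangulation of the Möbius band.)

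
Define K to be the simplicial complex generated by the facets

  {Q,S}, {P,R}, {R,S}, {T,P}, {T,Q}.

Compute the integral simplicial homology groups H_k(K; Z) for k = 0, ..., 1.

H_0 = Z,  H_1 = Z.

Take the total order P < Q < R < S < T on the vertex set. Then K (dimension 1) consists of the simplices:

  0-simplices (5): P, Q, R, S, T
  1-simplices (5): PR, PT, QS, QT, RS

so the chain groups are C_0 ≅ Z^5, C_1 ≅ Z^5.

∂_1: C_1 → C_0 is given by ∂[p,q] = [q] − [p].
This gives a 5×5 integer matrix of rank 4; reducing to Smith normal form yields diagonal entries (1,1,1,1).

Reading off H_k = ker ∂_k / im ∂_{k+1}:

  H_0: rank C_0 − rank ∂_1 = 5 − 4 = 1, and the invariant factors of ∂_1 are all 1, so H_0 ≅ Z.
  H_1: rank ker ∂_1 − rank ∂_2 = (5 − 4) − 0 = 1, and there is no ∂_2, so H_1 ≅ Z.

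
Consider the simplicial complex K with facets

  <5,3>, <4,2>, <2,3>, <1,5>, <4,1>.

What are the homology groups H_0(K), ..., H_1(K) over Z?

H_0 ≅ Z,  H_1 ≅ Z.

We work with the vertex ordering 1 < 2 < 3 < 4 < 5. The simplices of K, each written with vertices in increasing order, are:

  0-simplices (5): [1], [2], [3], [4], [5]
  1-simplices (5): [1,4], [1,5], [2,3], [2,4], [3,5]

so the chain groups are C_0 ≅ Z^5, C_1 ≅ Z^5.

The boundary map ∂_1: C_1 → C_0 sends each edge [p,q] (with p < q) to q − p. For instance
  ∂[2,4] = [4] − [2].
The 5×5 boundary matrix has rank 4 and Smith normal form diag(1,1,1,1).

Computing H_k = (kernel of ∂_k) / (image of ∂_{k+1}):

  H_0: rank C_0 − rank ∂_1 = 5 − 4 = 1, and the invariant factors of ∂_1 are all 1, so H_0 = Z.
  H_1: rank ker ∂_1 − rank ∂_2 = (5 − 4) − 0 = 1, and there is no ∂_2, so H_1 = Z.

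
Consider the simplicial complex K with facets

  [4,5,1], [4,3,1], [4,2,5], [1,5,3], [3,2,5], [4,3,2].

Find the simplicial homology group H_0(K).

Take the total order 1 < 2 < 3 < 4 < 5 on the vertex set. Then K (dimension 2) consists of the simplices:

  0-simplices (5): [1], [2], [3], [4], [5]
  1-simplices (9): [1,3], [1,4], [1,5], [2,3], [2,4], [2,5], [3,4], [3,5], [4,5]
  2-simplices (6): [1,3,4], [1,3,5], [1,4,5], [2,3,4], [2,3,5], [2,4,5]

Hence C_0 ≅ Z^5, C_1 ≅ Z^9, C_2 ≅ Z^6.

∂_1: C_1 → C_0 is given by ∂[p,q] = [q] − [p]. For instance
  ∂[3,5] = [5] − [3].
The resulting 5×9 matrix has rank 4, and its Smith normal form has invariant factors (1,1,1,1).

∂_2: C_2 → C_1 acts by ∂[p,q,r] = [q,r] − [p,r] + [p,q]. For instance
  ∂[1,4,5] = [4,5] − [1,5] + [1,4],
  ∂[2,3,4] = [3,4] − [2,4] + [2,3].
As a 9×6 matrix over Z this has rank 5, with invariant factors (1,1,1,1,1).

Reading off H_k = ker ∂_k / im ∂_{k+1}:

  H_0: rank C_0 − rank ∂_1 = 5 − 4 = 1, and the invariant factors of ∂_1 are all 1, so H_0 ≅ Z.

(K is a triangulation of the 2-sphere S^2.)

H_0 = Z.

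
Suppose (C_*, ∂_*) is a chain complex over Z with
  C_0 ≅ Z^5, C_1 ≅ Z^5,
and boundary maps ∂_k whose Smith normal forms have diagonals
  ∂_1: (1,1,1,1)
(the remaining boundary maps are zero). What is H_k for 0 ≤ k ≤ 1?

H_0 = Z,  H_1 = Z.

H_0: b_0 = 5 − 0 − 4 = 1; torsion from ∂_1 factors > 1: none. So H_0 = Z.
H_1: b_1 = 5 − 4 − 0 = 1; torsion from ∂_2 factors > 1: none. So H_1 = Z.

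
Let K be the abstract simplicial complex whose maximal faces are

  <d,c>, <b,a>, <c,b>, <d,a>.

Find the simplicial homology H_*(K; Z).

H_0 ≅ Z,  H_1 ≅ Z.

Fix the vertex order a < b < c < d and write every simplex with vertices in increasing order. Then dim K = 1 and the simplices of K are:

  0-simplices (4): a, b, c, d
  1-simplices (4): ab, ad, bc, cd

so the chain groups are C_0 ≅ Z^4, C_1 ≅ Z^4.

Boundary ∂_1: C_1 → C_0 maps an edge to its endpoints' difference, ∂[p,q] = q − p.
The resulting 4×4 matrix has rank 3, and its Smith normal form has invariant factors (1,1,1).

Computing H_k = (kernel of ∂_k) / (image of ∂_{k+1}):

  H_0: rank C_0 − rank ∂_1 = 4 − 3 = 1, and the invariant factors of ∂_1 are all 1, so H_0 ≅ Z.
  H_1: rank ker ∂_1 − rank ∂_2 = (4 − 3) − 0 = 1, and there is no ∂_2, so H_1 ≅ Z.

As a check, the Euler characteristic is 4 − 4 = 0, which agrees with 1 − 1 = 0.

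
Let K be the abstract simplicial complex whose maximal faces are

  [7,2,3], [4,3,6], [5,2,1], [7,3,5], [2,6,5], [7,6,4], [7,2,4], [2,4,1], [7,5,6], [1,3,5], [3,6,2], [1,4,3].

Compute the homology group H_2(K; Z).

H_2 ≅ 0.

K has 7 vertices, 18 edges, 12 triangles.
rank ∂_2 = 12, rank ∂_3 = 0 ⇒ b_2 = 12 − 12 − 0 = 0. So H_2 = 0.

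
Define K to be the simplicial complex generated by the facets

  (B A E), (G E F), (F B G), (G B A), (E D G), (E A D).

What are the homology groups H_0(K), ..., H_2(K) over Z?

Fix the vertex order A < B < D < E < F < G and write every simplex with vertices in increasing order. Then dim K = 2 and the simplices of K are:

  0-simplices (6): A, B, D, E, F, G
  1-simplices (12): AB, AD, AE, AG, BE, BF, BG, DE, DG, EF, EG, FG
  2-simplices (6): ABE, ABG, ADE, BFG, DEG, EFG

so the chain groups are C_0 ≅ Z^6, C_1 ≅ Z^12, C_2 ≅ Z^6.

The boundary map ∂_1: C_1 → C_0 sends each edge [p,q] (with p < q) to q − p. For instance
  ∂BF = F − B.
As a 6×12 matrix over Z this has rank 5, with invariant factors (1,1,1,1,1).

The boundary map ∂_2: C_2 → C_1 sends each 2-simplex [p,q,r] to [q,r] − [p,r] + [p,q]. For instance
  ∂BFG = FG − BG + BF,
  ∂ABG = BG − AG + AB.
The 12×6 boundary matrix has rank 6 and Smith normal form diag(1,1,1,1,1,1).

Computing H_k = (kernel of ∂_k) / (image of ∂_{k+1}):

  H_0: rank C_0 − rank ∂_1 = 6 − 5 = 1, and the invariant factors of ∂_1 are all 1, so H_0 ≅ Z.
  H_1: rank ker ∂_1 − rank ∂_2 = (12 − 5) − 6 = 1, and the invariant factors of ∂_2 are all 1, so H_1 ≅ Z.
  H_2: rank ker ∂_2 − rank ∂_3 = (6 − 6) − 0 = 0, and there is no ∂_3, so H_2 ≅ 0.

As a check, the Euler characteristic is 6 − 12 + 6 = 0, which agrees with 1 − 1 + 0 = 0.

H_0 ≅ Z,  H_1 ≅ Z,  H_2 = 0.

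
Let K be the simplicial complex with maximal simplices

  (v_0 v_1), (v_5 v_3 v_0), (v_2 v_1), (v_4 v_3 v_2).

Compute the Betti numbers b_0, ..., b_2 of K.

Order the vertices as v_0 < v_1 < v_2 < v_3 < v_4 < v_5. Listing each simplex with vertices in this order, K has dimension 2 with simplices:

  0-simplices (6): [v_0], [v_1], [v_2], [v_3], [v_4], [v_5]
  1-simplices (8): [v_0,v_1], [v_0,v_3], [v_0,v_5], [v_1,v_2], [v_2,v_3], [v_2,v_4], [v_3,v_4], [v_3,v_5]
  2-simplices (2): [v_0,v_3,v_5], [v_2,v_3,v_4]

so the chain groups are C_0 ≅ Z^6, C_1 ≅ Z^8, C_2 ≅ Z^2.

∂_1: C_1 → C_0 sends each edge [p,q] (with p < q) to q − p.
The 6×8 boundary matrix has rank 5 and Smith normal form diag(1,1,1,1,1).

∂_2: C_2 → C_1 acts by ∂[p,q,r] = [q,r] − [p,r] + [p,q]. For instance
  ∂[v_0,v_3,v_5] = [v_3,v_5] − [v_0,v_5] + [v_0,v_3],
  ∂[v_2,v_3,v_4] = [v_3,v_4] − [v_2,v_4] + [v_2,v_3].
The 8×2 boundary matrix has rank 2 and Smith normal form diag(1,1).

Now H_k = ker ∂_k / im ∂_{k+1}, so:

  H_0: rank C_0 − rank ∂_1 = 6 − 5 = 1, and the invariant factors of ∂_1 are all 1, so H_0 = Z.
  H_1: rank ker ∂_1 − rank ∂_2 = (8 − 5) − 2 = 1, and the invariant factors of ∂_2 are all 1, so H_1 = Z.
  H_2: rank ker ∂_2 − rank ∂_3 = (2 − 2) − 0 = 0, and there is no ∂_3, so H_2 = 0.

As a check, the Euler characteristic is 6 − 8 + 2 = 0, which agrees with 1 − 1 + 0 = 0.

Hence the Betti numbers are b_0 = 1, b_1 = 1, b_2 = 0.

b_0 = 1, b_1 = 1, b_2 = 0.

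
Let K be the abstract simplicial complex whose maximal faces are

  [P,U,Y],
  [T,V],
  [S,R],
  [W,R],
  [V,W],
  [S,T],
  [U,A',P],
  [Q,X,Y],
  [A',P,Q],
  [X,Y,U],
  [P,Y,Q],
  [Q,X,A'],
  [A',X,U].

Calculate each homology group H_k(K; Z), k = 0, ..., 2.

H_0 = Z^2,  H_1 = Z,  H_2 = Z.

Order the vertices as P < Q < R < S < T < U < V < W < X < Y < A'. Listing each simplex with vertices in this order, K has dimension 2 with simplices:

  0-simplices (11): [P], [Q], [R], [S], [T], [U], [V], [W], [X], [Y], [A']
  1-simplices (17): [P,Q], [P,U], [P,Y], [P,A'], [Q,X], [Q,Y], [Q,A'], [R,S], [R,W], [S,T], [T,V], [U,X], [U,Y], [U,A'], [V,W], [X,Y], [X,A']
  2-simplices (8): [P,Q,Y], [P,Q,A'], [P,U,Y], [P,U,A'], [Q,X,Y], [Q,X,A'], [U,X,Y], [U,X,A']

giving chain groups C_0 ≅ Z^11, C_1 ≅ Z^17, C_2 ≅ Z^8.

The boundary map ∂_1: C_1 → C_0 maps an edge to its endpoints' difference, ∂[p,q] = q − p. For instance
  ∂[U,X] = [X] − [U].
The resulting 11×17 matrix has rank 9, and its Smith normal form has invariant factors (1,1,1,1,1,1,1,1,1).

Boundary ∂_2: C_2 → C_1 sends each 2-simplex [p,q,r] to [q,r] − [p,r] + [p,q]. For instance
  ∂[Q,X,A'] = [X,A'] − [Q,A'] + [Q,X],
  ∂[U,X,Y] = [X,Y] − [U,Y] + [U,X].
The resulting 17×8 matrix has rank 7, and its Smith normal form has invariant factors (1,1,1,1,1,1,1).

Computing H_k = (kernel of ∂_k) / (image of ∂_{k+1}):

  H_0: rank C_0 − rank ∂_1 = 11 − 9 = 2, and the invariant factors of ∂_1 are all 1, so H_0 = Z^2.
  H_1: rank ker ∂_1 − rank ∂_2 = (17 − 9) − 7 = 1, and the invariant factors of ∂_2 are all 1, so H_1 = Z.
  H_2: rank ker ∂_2 − rank ∂_3 = (8 − 7) − 0 = 1, and there is no ∂_3, so H_2 = Z.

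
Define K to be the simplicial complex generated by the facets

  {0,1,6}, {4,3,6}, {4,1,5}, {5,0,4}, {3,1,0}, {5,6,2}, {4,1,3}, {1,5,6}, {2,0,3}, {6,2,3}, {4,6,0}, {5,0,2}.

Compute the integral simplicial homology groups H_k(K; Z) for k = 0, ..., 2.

K has 7 vertices, 18 edges, 12 triangles.
rank ∂_0 = 0, rank ∂_1 = 6 ⇒ b_0 = 7 − 0 − 6 = 1; all invariant factors of ∂_1 are 1 so no torsion. So H_0 = Z.
rank ∂_1 = 6, rank ∂_2 = 12 ⇒ b_1 = 18 − 6 − 12 = 0; ∂_2 has invariant factor(s) [2] giving torsion. So H_1 = Z/2.
rank ∂_2 = 12, rank ∂_3 = 0 ⇒ b_2 = 12 − 12 − 0 = 0. So H_2 = 0.

H_0 = Z,  H_1 = Z/2,  H_2 = 0.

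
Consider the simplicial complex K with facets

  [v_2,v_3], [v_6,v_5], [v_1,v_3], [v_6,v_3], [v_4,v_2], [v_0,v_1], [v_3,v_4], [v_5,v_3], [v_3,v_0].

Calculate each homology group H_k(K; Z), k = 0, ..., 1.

Order the vertices as v_0 < v_1 < v_2 < v_3 < v_4 < v_5 < v_6. Listing each simplex with vertices in this order, K has dimension 1 with simplices:

  0-simplices (7): [v_0], [v_1], [v_2], [v_3], [v_4], [v_5], [v_6]
  1-simplices (9): [v_0,v_1], [v_0,v_3], [v_1,v_3], [v_2,v_3], [v_2,v_4], [v_3,v_4], [v_3,v_5], [v_3,v_6], [v_5,v_6]

so the chain groups are C_0 ≅ Z^7, C_1 ≅ Z^9.

Boundary ∂_1: C_1 → C_0 maps an edge to its endpoints' difference, ∂[p,q] = q − p. For instance
  ∂[v_3,v_4] = [v_4] − [v_3].
The 7×9 boundary matrix has rank 6 and Smith normal form diag(1,1,1,1,1,1).

From H_k ≅ ker(∂_k) / im(∂_{k+1}) we obtain:

  H_0: rank C_0 − rank ∂_1 = 7 − 6 = 1, and the invariant factors of ∂_1 are all 1, so H_0 = Z.
  H_1: rank ker ∂_1 − rank ∂_2 = (9 − 6) − 0 = 3, and there is no ∂_2, so H_1 = Z^3.

As a check, the Euler characteristic is 7 − 9 = -2, which agrees with 1 − 3 = -2.

H_0 ≅ Z,  H_1 ≅ Z^3.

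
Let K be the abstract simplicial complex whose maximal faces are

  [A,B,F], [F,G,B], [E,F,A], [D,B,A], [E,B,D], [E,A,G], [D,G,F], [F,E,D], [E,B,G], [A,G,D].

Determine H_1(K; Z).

H_1 = Z_2.

Fix the vertex order A < B < D < E < F < G and write every simplex with vertices in increasing order. Then dim K = 2 and the simplices of K are:

  0-simplices (6): A, B, D, E, F, G
  1-simplices (15): AB, AD, AE, AF, AG, BD, BE, BF, BG, DE, DF, DG, EF, EG, FG
  2-simplices (10): ABD, ABF, ADG, AEF, AEG, BDE, BEG, BFG, DEF, DFG

so the chain groups are C_0 ≅ Z^6, C_1 ≅ Z^15, C_2 ≅ Z^10.

Boundary ∂_1: C_1 → C_0 maps an edge to its endpoints' difference, ∂[p,q] = q − p.
As a 6×15 matrix over Z this has rank 5, with invariant factors (1,1,1,1,1).

The boundary map ∂_2: C_2 → C_1 acts by ∂[p,q,r] = [q,r] − [p,r] + [p,q]. For instance
  ∂AEF = EF − AF + AE,
  ∂AEG = EG − AG + AE.
As a 15×10 matrix over Z this has rank 10, with invariant factors (1,1,1,1,1,1,1,1,1,2).

From H_k ≅ ker(∂_k) / im(∂_{k+1}) we obtain:

  H_1: rank ker ∂_1 − rank ∂_2 = (15 − 5) − 10 = 0, and ∂_2 has invariant factor 2 > 1, so H_1 = Z_2.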